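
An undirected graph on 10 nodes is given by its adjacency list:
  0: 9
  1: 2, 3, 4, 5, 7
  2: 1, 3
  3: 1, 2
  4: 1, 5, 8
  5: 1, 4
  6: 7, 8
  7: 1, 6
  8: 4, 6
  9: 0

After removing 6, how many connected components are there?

2

With 6 gone, the remaining components are: {0, 9}; {1, 2, 3, 4, 5, 7, 8}.
That is 2 components.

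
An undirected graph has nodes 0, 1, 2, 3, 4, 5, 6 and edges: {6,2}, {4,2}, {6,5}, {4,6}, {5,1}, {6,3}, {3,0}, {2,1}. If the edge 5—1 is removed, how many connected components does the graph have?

1

5 and 1 are still connected via 5-6-2-1, so the component count stays at 1.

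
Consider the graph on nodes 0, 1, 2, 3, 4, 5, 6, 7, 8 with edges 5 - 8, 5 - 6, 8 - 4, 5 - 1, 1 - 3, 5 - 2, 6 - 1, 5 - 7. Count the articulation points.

Removing 1 increases the component count from 2 to 3, so 1 is a cut vertex.
Removing 5 increases the component count from 2 to 5, so 5 is a cut vertex.
Removing 8 increases the component count from 2 to 3, so 8 is a cut vertex.
By contrast removing 3 leaves 2 components; it is not a cut vertex. No other vertex is a cut vertex either.

3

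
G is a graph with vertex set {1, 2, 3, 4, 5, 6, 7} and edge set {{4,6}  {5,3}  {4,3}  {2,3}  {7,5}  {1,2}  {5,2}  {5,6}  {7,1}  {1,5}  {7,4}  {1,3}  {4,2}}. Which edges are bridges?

The edges on the cycle 7-1-3-5-7 are not bridges since each lies on that cycle.
Every edge lies on some cycle, so there are no bridges.

none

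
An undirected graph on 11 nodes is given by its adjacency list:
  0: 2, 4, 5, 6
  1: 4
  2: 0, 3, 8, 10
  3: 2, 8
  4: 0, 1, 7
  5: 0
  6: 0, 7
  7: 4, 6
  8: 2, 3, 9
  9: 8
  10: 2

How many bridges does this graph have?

The edges on the cycle 0-4-7-6-0 are not bridges since each lies on that cycle.
But removing 8-9 disconnects 8 from 9; removing 10-2 disconnects 10 from 2; removing 2-0 disconnects 2 from 0; removing 5-0 disconnects 5 from 0 — these are bridges.
In total 5 edges are bridges.

5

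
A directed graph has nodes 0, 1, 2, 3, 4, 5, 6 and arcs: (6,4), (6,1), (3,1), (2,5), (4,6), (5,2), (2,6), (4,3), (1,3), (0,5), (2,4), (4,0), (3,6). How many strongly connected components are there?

1

{0, 1, 2, 3, 4, 5, 6} are all mutually reachable — one SCC of size 7.
That gives 1 strongly connected component.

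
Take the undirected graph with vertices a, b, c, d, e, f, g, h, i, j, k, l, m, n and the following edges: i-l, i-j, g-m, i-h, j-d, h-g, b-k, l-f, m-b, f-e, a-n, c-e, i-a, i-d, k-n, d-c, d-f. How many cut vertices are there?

1

Removing i increases the component count from 1 to 2, so i is a cut vertex.
By contrast removing k leaves 1 component; it is not a cut vertex. No other vertex is a cut vertex either.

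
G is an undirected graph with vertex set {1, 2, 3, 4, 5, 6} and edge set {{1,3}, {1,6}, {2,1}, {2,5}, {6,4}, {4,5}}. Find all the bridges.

1-3

The edges on the cycle 2-1-6-4-5-2 are not bridges since each lies on that cycle.
But removing 1—3 disconnects 1 from 3 — this is a bridge.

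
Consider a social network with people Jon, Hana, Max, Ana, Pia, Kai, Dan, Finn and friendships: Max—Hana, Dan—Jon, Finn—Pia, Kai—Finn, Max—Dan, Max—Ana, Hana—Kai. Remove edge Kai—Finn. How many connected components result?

2

Before removal there is 1 component.
Kai—Finn is a bridge — removing it separates Kai's side from Finn's side.
After removal: 2 components.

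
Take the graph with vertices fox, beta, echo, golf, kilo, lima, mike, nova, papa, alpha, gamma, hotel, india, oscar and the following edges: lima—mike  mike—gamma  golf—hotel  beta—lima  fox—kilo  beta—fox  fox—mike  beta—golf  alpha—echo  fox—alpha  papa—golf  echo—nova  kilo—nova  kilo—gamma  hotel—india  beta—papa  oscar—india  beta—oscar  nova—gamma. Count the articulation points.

Removing beta increases the component count from 1 to 2, so beta is a cut vertex.
By contrast removing india leaves 1 component; it is not a cut vertex. No other vertex is a cut vertex either.

1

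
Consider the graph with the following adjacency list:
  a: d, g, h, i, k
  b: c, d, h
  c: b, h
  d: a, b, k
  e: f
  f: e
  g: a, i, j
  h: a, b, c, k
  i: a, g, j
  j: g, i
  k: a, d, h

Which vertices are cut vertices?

a

Removing a increases the component count from 2 to 3, so a is a cut vertex.
By contrast removing c leaves 2 components; it is not a cut vertex. No other vertex is a cut vertex either.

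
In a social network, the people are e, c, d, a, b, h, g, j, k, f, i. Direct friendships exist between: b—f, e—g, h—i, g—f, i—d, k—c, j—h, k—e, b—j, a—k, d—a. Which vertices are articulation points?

k

Removing k increases the component count from 1 to 2, so k is a cut vertex.
By contrast removing f leaves 1 component; it is not a cut vertex. No other vertex is a cut vertex either.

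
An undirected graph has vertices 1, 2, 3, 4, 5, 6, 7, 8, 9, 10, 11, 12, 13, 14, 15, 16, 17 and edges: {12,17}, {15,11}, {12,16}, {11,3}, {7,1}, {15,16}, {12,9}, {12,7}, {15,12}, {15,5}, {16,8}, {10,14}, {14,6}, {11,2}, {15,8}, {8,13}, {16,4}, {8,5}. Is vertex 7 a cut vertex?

Yes

Deleting 7 raises the number of components from 2 to 3, so 7 is a cut vertex.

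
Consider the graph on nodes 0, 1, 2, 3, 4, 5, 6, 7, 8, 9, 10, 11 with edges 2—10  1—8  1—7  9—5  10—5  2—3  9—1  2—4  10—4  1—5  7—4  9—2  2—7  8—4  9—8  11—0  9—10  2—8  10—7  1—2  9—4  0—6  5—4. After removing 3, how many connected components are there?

With 3 gone, the remaining components are: {0, 6, 11}; {1, 2, 4, 5, 7, 8, 9, 10}.
That is 2 components.

2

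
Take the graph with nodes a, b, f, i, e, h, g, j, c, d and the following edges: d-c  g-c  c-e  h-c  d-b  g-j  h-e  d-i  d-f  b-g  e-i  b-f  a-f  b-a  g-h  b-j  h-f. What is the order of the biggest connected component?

Starting from a we can reach a, b, c, d, e, f, g, h, i, j. That is one component of size 10.
The largest has 10 vertices.

10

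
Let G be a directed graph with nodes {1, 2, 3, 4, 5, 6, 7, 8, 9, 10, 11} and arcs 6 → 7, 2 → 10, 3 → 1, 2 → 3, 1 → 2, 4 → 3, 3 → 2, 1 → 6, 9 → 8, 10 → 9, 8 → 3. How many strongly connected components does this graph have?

6

{1, 2, 3, 8, 9, 10} are all mutually reachable — one SCC of size 6.
{6} is an SCC by itself.
{5} is an SCC by itself.
{7} is an SCC by itself.
{11} is an SCC by itself.
(and 1 more singleton SCC)
That gives 6 strongly connected components.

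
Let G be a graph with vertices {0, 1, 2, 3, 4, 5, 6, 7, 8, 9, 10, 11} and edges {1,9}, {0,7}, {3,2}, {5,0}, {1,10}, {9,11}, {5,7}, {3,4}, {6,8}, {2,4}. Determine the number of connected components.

4

Starting from 6 we can reach 6, 8. That is one component of size 2.
Starting from 0 we can reach 0, 5, 7. That is one component of size 3.
Starting from 2 we can reach 2, 3, 4. That is one component of size 3.
Starting from 1 we can reach 1, 9, 10, 11. That is one component of size 4.
Total: 4 components.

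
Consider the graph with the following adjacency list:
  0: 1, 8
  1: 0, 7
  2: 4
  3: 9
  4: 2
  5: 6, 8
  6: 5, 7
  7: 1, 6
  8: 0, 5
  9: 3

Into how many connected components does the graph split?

Starting from 3 we can reach 3, 9. That is one component of size 2.
Starting from 2 we can reach 2, 4. That is one component of size 2.
Starting from 0 we can reach 0, 1, 5, 6, 7, 8. That is one component of size 6.
Total: 3 components.

3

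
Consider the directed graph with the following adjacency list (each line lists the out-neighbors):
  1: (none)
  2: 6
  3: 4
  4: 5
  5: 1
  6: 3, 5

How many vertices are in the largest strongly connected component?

1

{4} is an SCC by itself.
{2} is an SCC by itself.
{5} is an SCC by itself.
{6} is an SCC by itself.
{1} is an SCC by itself.
(and 1 more singleton SCC)
The largest has 1 vertex.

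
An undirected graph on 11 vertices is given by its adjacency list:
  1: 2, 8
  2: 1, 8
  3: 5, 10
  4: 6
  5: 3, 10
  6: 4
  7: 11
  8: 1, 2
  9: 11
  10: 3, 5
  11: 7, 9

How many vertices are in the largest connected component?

3

Starting from 4 we can reach 4, 6. That is one component of size 2.
Starting from 3 we can reach 3, 5, 10. That is one component of size 3.
Starting from 7 we can reach 7, 9, 11. That is one component of size 3.
Starting from 1 we can reach 1, 2, 8. That is one component of size 3.
The largest has 3 vertices.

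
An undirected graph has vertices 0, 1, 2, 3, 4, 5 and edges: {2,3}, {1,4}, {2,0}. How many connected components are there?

5 is isolated — a component by itself.
Starting from 1 we can reach 1, 4. That is one component of size 2.
Starting from 0 we can reach 0, 2, 3. That is one component of size 3.
Total: 3 components.

3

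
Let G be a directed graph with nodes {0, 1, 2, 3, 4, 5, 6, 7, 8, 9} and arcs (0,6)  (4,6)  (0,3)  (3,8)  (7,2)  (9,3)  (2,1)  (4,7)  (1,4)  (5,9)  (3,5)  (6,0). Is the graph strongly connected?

No

There is no directed path from 8 to 6, so the graph is not strongly connected.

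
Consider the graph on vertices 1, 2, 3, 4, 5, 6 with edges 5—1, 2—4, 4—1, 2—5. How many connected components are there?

3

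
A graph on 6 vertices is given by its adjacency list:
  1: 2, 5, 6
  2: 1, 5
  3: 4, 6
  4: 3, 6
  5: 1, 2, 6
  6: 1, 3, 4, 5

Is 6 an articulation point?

Yes

Deleting 6 raises the number of components from 1 to 2, so 6 is a cut vertex.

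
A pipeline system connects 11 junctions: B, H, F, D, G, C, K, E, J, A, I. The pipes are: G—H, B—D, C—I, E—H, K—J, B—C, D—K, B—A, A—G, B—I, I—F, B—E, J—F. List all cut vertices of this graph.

Removing B increases the component count from 1 to 2, so B is a cut vertex.
By contrast removing K leaves 1 component; it is not a cut vertex. No other vertex is a cut vertex either.

B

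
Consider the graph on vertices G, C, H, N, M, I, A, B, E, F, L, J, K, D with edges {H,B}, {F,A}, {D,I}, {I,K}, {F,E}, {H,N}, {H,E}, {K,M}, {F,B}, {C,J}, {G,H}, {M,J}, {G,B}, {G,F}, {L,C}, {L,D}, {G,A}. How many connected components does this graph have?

Starting from A we can reach A, B, E, F, G, H, N. That is one component of size 7.
Starting from C we can reach C, D, I, J, K, L, M. That is one component of size 7.
Total: 2 components.

2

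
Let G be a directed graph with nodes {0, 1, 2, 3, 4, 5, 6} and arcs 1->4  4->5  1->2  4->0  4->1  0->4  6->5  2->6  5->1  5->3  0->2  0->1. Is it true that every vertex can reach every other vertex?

No

There is no directed path from 3 to 1, so the graph is not strongly connected.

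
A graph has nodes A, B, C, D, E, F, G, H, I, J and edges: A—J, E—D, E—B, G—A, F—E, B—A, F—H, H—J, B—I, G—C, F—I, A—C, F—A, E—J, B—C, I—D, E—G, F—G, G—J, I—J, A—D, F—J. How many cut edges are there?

The edges on the cycle B-A-C-B are not bridges since each lies on that cycle.
Every edge lies on some cycle, so there are no bridges.

0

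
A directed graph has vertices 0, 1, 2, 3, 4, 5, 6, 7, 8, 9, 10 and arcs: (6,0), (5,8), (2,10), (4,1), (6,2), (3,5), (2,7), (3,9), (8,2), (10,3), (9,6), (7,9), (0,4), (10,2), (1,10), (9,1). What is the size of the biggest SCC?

11

{0, 1, 2, 3, 4, 5, 6, 7, 8, 9, 10} are all mutually reachable — one SCC of size 11.
The largest has 11 vertices.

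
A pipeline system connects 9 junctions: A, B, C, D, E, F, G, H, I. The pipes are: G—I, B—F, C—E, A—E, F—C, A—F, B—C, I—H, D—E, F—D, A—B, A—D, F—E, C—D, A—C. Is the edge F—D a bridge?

After removing F—D, the path F-A-D still connects them, so the edge is not a bridge.

No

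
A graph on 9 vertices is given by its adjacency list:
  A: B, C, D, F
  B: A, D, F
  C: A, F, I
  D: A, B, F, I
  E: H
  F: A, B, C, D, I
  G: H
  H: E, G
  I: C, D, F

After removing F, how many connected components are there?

With F gone, the remaining components are: {E, G, H}; {A, B, C, D, I}.
That is 2 components.

2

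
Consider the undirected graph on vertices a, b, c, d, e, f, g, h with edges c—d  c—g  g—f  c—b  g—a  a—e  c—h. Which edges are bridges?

removing g—f disconnects g from f; removing e—a disconnects e from a; removing b—c disconnects b from c; removing g—a disconnects g from a — these are bridges.
In total 7 edges are bridges.

a-e, a-g, b-c, c-d, c-g, c-h, f-g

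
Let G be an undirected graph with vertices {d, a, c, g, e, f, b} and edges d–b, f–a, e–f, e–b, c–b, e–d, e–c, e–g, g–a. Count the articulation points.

Removing e increases the component count from 1 to 2, so e is a cut vertex.
By contrast removing c leaves 1 component; it is not a cut vertex. No other vertex is a cut vertex either.

1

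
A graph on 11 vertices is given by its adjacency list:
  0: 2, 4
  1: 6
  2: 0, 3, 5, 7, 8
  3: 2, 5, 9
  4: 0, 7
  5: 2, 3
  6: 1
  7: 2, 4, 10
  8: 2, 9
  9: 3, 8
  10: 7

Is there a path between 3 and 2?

From 3 we can reach 0, 2, 3, 4, 5, 7, 8, 9, 10, which includes 2.

Yes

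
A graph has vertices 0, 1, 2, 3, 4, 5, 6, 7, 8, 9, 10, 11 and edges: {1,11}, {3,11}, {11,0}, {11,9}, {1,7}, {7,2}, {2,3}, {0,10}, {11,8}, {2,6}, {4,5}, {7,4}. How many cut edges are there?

The edges on the cycle 1-7-2-3-11-1 are not bridges since each lies on that cycle.
But removing 0–11 disconnects 0 from 11; removing 4–5 disconnects 4 from 5; removing 7–4 disconnects 7 from 4; removing 0–10 disconnects 0 from 10 — these are bridges.
In total 7 edges are bridges.

7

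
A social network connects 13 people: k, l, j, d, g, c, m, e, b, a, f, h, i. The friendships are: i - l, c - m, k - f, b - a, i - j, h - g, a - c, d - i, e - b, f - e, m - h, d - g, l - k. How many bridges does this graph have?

1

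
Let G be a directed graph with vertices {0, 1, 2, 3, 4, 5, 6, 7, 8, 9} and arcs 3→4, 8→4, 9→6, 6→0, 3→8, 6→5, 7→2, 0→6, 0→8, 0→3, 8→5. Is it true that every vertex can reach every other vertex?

No

There is no directed path from 6 to 9, so the graph is not strongly connected.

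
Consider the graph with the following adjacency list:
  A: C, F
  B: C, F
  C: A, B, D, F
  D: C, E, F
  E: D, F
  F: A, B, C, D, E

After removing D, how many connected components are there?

1

With D gone, the remaining components are: {A, B, C, E, F}.
That is 1 component.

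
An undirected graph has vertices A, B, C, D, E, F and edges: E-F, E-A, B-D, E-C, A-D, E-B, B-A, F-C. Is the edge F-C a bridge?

No

After removing F-C, the path F-E-C still connects them, so the edge is not a bridge.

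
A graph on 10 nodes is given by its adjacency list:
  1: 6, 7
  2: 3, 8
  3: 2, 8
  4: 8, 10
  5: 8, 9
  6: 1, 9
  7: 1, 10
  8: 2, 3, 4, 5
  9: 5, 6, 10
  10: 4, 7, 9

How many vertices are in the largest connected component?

10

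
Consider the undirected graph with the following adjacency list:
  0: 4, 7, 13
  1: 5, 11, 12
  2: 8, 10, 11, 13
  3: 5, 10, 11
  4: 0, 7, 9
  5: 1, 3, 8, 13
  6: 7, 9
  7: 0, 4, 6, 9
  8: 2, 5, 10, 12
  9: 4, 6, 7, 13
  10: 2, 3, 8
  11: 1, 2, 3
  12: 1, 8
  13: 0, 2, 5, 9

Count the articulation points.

1

Removing 13 increases the component count from 1 to 2, so 13 is a cut vertex.
By contrast removing 6 leaves 1 component; it is not a cut vertex. No other vertex is a cut vertex either.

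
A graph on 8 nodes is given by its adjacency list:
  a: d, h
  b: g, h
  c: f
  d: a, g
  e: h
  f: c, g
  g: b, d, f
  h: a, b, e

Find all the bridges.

The edges on the cycle g-b-h-a-d-g are not bridges since each lies on that cycle.
But removing f-c disconnects f from c; removing h-e disconnects h from e; removing g-f disconnects g from f — these are bridges.

c-f, e-h, f-g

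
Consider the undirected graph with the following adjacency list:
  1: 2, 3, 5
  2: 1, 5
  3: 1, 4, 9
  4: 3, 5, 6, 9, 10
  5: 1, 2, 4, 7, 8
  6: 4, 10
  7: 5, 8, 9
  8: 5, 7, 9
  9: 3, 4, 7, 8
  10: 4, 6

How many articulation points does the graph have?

1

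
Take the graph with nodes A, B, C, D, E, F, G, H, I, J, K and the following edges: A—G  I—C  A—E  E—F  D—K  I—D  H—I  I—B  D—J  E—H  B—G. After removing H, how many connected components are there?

With H gone, the remaining components are: {A, B, C, D, E, F, G, I, J, K}.
That is 1 component.

1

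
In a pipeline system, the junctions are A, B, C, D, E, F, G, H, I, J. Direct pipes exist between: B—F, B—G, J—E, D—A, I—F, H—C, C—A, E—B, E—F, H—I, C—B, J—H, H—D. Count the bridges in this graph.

The edges on the cycle J-H-I-F-B-E-J are not bridges since each lies on that cycle.
But removing B—G disconnects B from G — this is a bridge.

1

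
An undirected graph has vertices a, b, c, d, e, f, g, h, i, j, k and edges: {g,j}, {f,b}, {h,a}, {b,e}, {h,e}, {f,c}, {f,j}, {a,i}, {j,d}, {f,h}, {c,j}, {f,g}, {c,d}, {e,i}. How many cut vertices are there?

1

Removing f increases the component count from 2 to 3, so f is a cut vertex.
By contrast removing g leaves 2 components; it is not a cut vertex. No other vertex is a cut vertex either.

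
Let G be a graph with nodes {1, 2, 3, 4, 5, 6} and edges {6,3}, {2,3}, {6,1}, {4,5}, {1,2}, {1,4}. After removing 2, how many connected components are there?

With 2 gone, the remaining components are: {1, 3, 4, 5, 6}.
That is 1 component.

1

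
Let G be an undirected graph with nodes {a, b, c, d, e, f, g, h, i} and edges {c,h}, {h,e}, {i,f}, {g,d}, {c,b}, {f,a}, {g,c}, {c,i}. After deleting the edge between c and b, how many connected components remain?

2

Before removal there is 1 component.
c - b is a bridge — removing it separates c's side from b's side.
After removal: 2 components.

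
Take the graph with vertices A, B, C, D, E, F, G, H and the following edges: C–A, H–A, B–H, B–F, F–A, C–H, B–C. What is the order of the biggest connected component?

5

D is isolated — a component by itself.
E is isolated — a component by itself.
G is isolated — a component by itself.
Starting from A we can reach A, B, C, F, H. That is one component of size 5.
The largest has 5 vertices.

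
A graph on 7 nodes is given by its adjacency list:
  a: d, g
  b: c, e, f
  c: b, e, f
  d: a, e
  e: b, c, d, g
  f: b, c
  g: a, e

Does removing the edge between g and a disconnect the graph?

No

After removing g-a, the path g-e-d-a still connects them, so the edge is not a bridge.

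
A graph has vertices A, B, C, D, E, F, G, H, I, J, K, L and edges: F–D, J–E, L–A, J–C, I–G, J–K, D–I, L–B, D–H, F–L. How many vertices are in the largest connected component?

Starting from C we can reach C, E, J, K. That is one component of size 4.
Starting from A we can reach A, B, D, F, G, H, I, L. That is one component of size 8.
The largest has 8 vertices.

8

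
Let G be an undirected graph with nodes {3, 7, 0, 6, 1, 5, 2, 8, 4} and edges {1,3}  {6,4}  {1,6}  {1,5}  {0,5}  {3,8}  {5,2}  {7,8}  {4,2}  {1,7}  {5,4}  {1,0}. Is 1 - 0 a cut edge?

No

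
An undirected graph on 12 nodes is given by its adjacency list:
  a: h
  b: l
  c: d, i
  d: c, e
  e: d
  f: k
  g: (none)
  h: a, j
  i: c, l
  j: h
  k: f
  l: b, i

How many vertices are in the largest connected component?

g is isolated — a component by itself.
Starting from f we can reach f, k. That is one component of size 2.
Starting from a we can reach a, h, j. That is one component of size 3.
Starting from b we can reach b, c, d, e, i, l. That is one component of size 6.
The largest has 6 vertices.

6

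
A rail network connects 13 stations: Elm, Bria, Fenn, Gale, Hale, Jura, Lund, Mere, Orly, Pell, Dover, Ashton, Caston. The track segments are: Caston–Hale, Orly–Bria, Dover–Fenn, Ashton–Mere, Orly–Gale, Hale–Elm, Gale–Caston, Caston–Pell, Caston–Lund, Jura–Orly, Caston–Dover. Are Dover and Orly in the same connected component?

Yes

From Dover we can reach Elm, Bria, Fenn, Gale, Hale, Jura, Lund, Orly, Pell, Dover, Caston, which includes Orly.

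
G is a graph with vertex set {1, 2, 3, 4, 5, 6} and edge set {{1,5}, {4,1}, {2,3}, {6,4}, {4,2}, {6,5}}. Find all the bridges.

2-3, 2-4

The edges on the cycle 6-4-1-5-6 are not bridges since each lies on that cycle.
But removing 2—3 disconnects 2 from 3; removing 4—2 disconnects 4 from 2 — these are bridges.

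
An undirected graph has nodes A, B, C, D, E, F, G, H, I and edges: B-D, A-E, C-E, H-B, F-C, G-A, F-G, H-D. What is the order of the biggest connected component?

5

I is isolated — a component by itself.
Starting from B we can reach B, D, H. That is one component of size 3.
Starting from A we can reach A, C, E, F, G. That is one component of size 5.
The largest has 5 vertices.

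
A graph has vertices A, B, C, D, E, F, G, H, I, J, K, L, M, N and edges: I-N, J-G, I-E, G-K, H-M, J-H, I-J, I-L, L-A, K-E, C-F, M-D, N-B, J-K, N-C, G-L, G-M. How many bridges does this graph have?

The edges on the cycle I-J-G-K-E-I are not bridges since each lies on that cycle.
But removing I-N disconnects I from N; removing N-B disconnects N from B; removing F-C disconnects F from C; removing M-D disconnects M from D — these are bridges.
In total 6 edges are bridges.

6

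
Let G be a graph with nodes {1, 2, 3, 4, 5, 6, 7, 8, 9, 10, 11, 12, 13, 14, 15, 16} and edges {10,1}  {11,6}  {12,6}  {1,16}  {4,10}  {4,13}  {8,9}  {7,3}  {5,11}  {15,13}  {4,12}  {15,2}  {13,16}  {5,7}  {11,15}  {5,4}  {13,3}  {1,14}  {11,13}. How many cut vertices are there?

2

Removing 1 increases the component count from 2 to 3, so 1 is a cut vertex.
Removing 15 increases the component count from 2 to 3, so 15 is a cut vertex.
By contrast removing 14 leaves 2 components; it is not a cut vertex. No other vertex is a cut vertex either.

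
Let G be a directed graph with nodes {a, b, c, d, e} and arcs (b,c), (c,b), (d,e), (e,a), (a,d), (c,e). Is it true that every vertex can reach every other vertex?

There is no directed path from e to b, so the graph is not strongly connected.

No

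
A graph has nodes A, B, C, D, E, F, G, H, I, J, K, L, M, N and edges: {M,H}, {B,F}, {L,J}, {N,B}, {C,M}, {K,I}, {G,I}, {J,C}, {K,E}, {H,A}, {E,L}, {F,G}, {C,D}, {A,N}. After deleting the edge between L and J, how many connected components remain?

L and J are still connected via L-E-K-I-G-F-B-N-A-H-M-C-J, so the component count stays at 1.

1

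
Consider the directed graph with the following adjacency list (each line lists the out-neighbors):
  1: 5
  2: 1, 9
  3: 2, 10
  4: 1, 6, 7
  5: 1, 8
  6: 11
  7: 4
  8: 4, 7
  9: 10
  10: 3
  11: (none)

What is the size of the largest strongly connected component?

5

{1, 4, 5, 7, 8} are all mutually reachable — one SCC of size 5.
{2, 3, 9, 10} are all mutually reachable — one SCC of size 4.
{6} is an SCC by itself.
{11} is an SCC by itself.
The largest has 5 vertices.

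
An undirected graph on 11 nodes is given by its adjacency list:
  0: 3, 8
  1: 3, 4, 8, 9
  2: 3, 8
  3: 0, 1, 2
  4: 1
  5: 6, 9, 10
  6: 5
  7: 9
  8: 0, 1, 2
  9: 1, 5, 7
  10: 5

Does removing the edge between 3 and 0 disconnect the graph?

No

After removing 3-0, the path 3-1-8-0 still connects them, so the edge is not a bridge.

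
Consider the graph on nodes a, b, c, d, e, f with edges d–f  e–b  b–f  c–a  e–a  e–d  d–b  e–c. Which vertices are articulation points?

e

Removing e increases the component count from 1 to 2, so e is a cut vertex.
By contrast removing b leaves 1 component; it is not a cut vertex. No other vertex is a cut vertex either.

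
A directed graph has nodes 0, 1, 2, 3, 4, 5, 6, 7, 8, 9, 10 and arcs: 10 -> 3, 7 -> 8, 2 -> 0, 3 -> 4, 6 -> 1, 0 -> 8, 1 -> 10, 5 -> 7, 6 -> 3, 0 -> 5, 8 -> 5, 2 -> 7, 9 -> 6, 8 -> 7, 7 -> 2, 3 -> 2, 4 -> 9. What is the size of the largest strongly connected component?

6

{1, 3, 4, 6, 9, 10} are all mutually reachable — one SCC of size 6.
{0, 2, 5, 7, 8} are all mutually reachable — one SCC of size 5.
The largest has 6 vertices.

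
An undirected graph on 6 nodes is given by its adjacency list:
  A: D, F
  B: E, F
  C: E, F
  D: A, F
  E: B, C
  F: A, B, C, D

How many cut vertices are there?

1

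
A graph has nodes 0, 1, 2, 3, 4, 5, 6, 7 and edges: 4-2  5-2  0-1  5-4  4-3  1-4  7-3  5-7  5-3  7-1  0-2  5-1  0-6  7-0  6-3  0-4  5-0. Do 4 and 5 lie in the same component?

From 4 we can reach 0, 1, 2, 3, 4, 5, 6, 7, which includes 5.

Yes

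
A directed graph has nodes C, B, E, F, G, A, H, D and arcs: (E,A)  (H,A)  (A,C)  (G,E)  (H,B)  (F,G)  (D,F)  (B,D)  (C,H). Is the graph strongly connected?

Yes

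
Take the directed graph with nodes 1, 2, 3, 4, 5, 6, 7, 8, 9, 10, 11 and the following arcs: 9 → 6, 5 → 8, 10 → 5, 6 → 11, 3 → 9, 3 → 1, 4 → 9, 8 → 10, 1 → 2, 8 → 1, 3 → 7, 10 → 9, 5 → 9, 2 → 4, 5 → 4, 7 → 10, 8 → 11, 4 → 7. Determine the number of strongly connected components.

5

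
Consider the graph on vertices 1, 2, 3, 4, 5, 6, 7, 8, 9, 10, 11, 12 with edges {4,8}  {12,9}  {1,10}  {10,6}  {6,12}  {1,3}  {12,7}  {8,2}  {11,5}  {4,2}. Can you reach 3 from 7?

Yes

From 7 we can reach 1, 3, 6, 7, 9, 10, 12, which includes 3.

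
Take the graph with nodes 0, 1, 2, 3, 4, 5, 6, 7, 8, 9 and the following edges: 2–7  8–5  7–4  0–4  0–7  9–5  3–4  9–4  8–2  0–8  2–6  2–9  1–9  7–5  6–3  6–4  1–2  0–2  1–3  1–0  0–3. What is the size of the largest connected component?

10

Starting from 0 we can reach 0, 1, 2, 3, 4, 5, 6, 7, 8, 9. That is one component of size 10.
The largest has 10 vertices.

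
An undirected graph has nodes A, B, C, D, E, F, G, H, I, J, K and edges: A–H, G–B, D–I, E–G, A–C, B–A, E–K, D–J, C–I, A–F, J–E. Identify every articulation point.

A, E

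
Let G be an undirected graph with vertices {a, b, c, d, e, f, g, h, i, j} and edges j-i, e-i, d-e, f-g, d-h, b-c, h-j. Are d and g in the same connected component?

The component containing d is {d, e, h, i, j}, and g is not in it.

No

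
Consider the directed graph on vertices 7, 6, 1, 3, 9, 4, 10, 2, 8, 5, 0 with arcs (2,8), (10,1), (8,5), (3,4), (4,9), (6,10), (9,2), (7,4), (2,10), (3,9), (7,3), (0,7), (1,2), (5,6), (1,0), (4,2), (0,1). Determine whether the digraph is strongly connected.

From 0 we can reach every vertex (0, 1, 2, 3, 4, 5, 6, 7, 8, 9, 10), and every vertex can reach 0 (0, 1, 2, 3, 4, 5, 6, 7, 8, 9, 10). So the whole graph is one strongly connected component.

Yes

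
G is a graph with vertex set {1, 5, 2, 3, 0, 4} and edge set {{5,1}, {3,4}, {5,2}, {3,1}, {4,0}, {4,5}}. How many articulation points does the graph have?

Removing 4 increases the component count from 1 to 2, so 4 is a cut vertex.
Removing 5 increases the component count from 1 to 2, so 5 is a cut vertex.
By contrast removing 1 leaves 1 component; it is not a cut vertex. No other vertex is a cut vertex either.

2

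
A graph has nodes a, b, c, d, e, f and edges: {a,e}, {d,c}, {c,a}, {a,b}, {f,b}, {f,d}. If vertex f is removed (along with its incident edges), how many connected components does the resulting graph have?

With f gone, the remaining components are: {a, b, c, d, e}.
That is 1 component.

1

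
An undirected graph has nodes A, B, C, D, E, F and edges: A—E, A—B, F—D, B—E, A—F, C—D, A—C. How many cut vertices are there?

1

Removing A increases the component count from 1 to 2, so A is a cut vertex.
By contrast removing C leaves 1 component; it is not a cut vertex. No other vertex is a cut vertex either.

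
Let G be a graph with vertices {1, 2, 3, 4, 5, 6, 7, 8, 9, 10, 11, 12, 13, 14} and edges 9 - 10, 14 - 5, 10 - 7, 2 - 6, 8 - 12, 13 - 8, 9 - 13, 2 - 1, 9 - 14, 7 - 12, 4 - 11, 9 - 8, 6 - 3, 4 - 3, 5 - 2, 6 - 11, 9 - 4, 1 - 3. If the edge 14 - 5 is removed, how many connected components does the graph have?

1

14 and 5 are still connected via 14-9-4-3-1-2-5, so the component count stays at 1.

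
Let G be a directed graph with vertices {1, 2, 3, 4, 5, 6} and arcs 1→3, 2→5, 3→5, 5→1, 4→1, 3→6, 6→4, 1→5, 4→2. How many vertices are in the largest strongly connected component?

{1, 2, 3, 4, 5, 6} are all mutually reachable — one SCC of size 6.
The largest has 6 vertices.

6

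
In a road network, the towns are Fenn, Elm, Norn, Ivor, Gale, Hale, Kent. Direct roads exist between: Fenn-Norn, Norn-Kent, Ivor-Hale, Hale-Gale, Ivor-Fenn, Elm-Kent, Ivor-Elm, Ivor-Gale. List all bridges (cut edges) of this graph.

none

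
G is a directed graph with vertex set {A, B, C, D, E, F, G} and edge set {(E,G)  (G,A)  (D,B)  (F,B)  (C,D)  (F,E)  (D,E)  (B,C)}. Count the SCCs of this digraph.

{B, C, D} are all mutually reachable — one SCC of size 3.
{E} is an SCC by itself.
{G} is an SCC by itself.
{A} is an SCC by itself.
{F} is an SCC by itself.
That gives 5 strongly connected components.

5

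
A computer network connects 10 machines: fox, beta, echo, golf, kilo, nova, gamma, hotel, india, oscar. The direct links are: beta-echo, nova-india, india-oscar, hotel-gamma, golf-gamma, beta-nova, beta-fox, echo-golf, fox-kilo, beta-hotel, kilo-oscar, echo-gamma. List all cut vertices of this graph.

beta

Removing beta increases the component count from 1 to 2, so beta is a cut vertex.
By contrast removing kilo leaves 1 component; it is not a cut vertex. No other vertex is a cut vertex either.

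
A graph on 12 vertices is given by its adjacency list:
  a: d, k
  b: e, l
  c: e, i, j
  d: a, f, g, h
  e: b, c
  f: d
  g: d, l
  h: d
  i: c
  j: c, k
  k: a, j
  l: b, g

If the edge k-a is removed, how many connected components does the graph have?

1

k and a are still connected via k-j-c-e-b-l-g-d-a, so the component count stays at 1.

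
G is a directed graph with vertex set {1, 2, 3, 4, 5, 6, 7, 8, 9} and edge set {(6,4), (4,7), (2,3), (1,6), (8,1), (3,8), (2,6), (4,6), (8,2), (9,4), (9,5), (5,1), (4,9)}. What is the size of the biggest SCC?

5

{1, 4, 5, 6, 9} are all mutually reachable — one SCC of size 5.
{2, 3, 8} are all mutually reachable — one SCC of size 3.
{7} is an SCC by itself.
The largest has 5 vertices.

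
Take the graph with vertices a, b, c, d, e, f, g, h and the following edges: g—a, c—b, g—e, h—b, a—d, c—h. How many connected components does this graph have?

3

f is isolated — a component by itself.
Starting from b we can reach b, c, h. That is one component of size 3.
Starting from a we can reach a, d, e, g. That is one component of size 4.
Total: 3 components.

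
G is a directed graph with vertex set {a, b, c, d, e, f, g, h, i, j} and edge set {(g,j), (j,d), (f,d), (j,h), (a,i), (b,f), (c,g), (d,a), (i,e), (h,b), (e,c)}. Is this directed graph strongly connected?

From d we can reach every vertex (a, b, c, d, e, f, g, h, i, j), and every vertex can reach d (a, b, c, d, e, f, g, h, i, j). So the whole graph is one strongly connected component.

Yes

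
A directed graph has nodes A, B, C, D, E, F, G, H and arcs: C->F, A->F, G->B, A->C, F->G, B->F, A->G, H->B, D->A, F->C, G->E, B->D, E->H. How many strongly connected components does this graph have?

{A, B, C, D, E, F, G, H} are all mutually reachable — one SCC of size 8.
That gives 1 strongly connected component.

1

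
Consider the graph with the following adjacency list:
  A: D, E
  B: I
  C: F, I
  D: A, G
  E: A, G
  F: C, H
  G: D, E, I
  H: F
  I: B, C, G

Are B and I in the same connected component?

From B we can reach A, B, C, D, E, F, G, H, I, which includes I.

Yes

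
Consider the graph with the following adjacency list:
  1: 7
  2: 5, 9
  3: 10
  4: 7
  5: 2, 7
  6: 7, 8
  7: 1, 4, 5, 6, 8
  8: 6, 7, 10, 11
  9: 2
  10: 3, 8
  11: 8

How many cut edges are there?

The edges on the cycle 8-6-7-8 are not bridges since each lies on that cycle.
But removing 1-7 disconnects 1 from 7; removing 9-2 disconnects 9 from 2; removing 5-2 disconnects 5 from 2; removing 7-4 disconnects 7 from 4 — these are bridges.
In total 8 edges are bridges.

8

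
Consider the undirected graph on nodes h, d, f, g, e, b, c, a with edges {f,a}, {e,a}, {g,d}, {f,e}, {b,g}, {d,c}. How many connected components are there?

h is isolated — a component by itself.
Starting from a we can reach a, e, f. That is one component of size 3.
Starting from b we can reach b, c, d, g. That is one component of size 4.
Total: 3 components.

3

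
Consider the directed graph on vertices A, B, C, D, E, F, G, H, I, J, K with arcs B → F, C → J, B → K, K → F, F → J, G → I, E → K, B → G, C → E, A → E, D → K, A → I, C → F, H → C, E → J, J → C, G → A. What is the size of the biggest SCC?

5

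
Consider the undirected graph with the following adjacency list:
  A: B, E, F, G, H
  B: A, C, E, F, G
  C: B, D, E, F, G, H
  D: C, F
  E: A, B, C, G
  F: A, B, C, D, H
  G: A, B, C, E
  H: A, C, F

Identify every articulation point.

Removing C, for instance, still leaves 1 component. No single vertex removal increases the component count — the graph has no articulation points.

none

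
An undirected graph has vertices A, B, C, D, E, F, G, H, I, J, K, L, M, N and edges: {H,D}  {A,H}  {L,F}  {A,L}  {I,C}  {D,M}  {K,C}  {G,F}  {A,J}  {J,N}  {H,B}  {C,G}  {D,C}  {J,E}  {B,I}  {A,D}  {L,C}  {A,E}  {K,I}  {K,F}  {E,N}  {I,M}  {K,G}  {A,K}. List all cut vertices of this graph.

A

Removing A increases the component count from 1 to 2, so A is a cut vertex.
By contrast removing J leaves 1 component; it is not a cut vertex. No other vertex is a cut vertex either.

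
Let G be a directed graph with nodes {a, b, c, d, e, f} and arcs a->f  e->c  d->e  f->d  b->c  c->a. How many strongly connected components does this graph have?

{a, c, d, e, f} are all mutually reachable — one SCC of size 5.
{b} is an SCC by itself.
That gives 2 strongly connected components.

2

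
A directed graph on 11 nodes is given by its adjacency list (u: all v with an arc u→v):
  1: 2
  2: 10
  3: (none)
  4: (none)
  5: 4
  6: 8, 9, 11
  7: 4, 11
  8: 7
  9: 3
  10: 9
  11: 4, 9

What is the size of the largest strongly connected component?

{1} is an SCC by itself.
{6} is an SCC by itself.
{11} is an SCC by itself.
{4} is an SCC by itself.
{10} is an SCC by itself.
(and 6 more singleton SCCs)
The largest has 1 vertex.

1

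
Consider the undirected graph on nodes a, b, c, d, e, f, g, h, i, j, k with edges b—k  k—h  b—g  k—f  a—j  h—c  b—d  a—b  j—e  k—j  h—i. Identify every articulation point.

Removing b increases the component count from 1 to 3, so b is a cut vertex.
Removing h increases the component count from 1 to 3, so h is a cut vertex.
Removing j increases the component count from 1 to 2, so j is a cut vertex.
Likewise k is a cut vertex.
By contrast removing f leaves 1 component; it is not a cut vertex. No other vertex is a cut vertex either.

b, h, j, k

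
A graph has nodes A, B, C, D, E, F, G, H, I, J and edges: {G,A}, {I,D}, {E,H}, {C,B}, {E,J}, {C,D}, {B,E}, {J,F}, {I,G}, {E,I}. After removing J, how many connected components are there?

2

With J gone, the remaining components are: {F}; {A, B, C, D, E, G, H, I}.
That is 2 components.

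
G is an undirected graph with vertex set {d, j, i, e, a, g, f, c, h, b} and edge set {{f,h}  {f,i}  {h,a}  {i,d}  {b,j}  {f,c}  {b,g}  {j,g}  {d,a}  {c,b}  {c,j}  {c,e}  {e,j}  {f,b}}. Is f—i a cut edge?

After removing f—i, the path f-h-a-d-i still connects them, so the edge is not a bridge.

No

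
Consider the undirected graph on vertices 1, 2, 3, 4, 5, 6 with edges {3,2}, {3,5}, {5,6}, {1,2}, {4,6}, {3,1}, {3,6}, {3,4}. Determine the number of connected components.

1

Starting from 1 we can reach 1, 2, 3, 4, 5, 6. That is one component of size 6.
Total: 1 component.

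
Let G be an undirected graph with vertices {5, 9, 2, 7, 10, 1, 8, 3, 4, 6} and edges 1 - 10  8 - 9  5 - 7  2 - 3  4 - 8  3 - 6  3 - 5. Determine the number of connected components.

Starting from 1 we can reach 1, 10. That is one component of size 2.
Starting from 4 we can reach 4, 8, 9. That is one component of size 3.
Starting from 2 we can reach 2, 3, 5, 6, 7. That is one component of size 5.
Total: 3 components.

3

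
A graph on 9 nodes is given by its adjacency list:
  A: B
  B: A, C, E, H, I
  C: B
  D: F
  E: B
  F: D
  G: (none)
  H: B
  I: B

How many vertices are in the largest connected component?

G is isolated — a component by itself.
Starting from D we can reach D, F. That is one component of size 2.
Starting from A we can reach A, B, C, E, H, I. That is one component of size 6.
The largest has 6 vertices.

6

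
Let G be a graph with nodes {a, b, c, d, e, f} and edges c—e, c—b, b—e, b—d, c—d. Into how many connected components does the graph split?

a is isolated — a component by itself.
f is isolated — a component by itself.
Starting from b we can reach b, c, d, e. That is one component of size 4.
Total: 3 components.

3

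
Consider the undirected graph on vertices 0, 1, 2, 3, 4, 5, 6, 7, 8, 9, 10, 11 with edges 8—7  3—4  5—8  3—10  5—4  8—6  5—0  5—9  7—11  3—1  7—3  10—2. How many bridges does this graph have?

The edges on the cycle 5-8-7-3-4-5 are not bridges since each lies on that cycle.
But removing 8—6 disconnects 8 from 6; removing 10—2 disconnects 10 from 2; removing 7—11 disconnects 7 from 11; removing 5—0 disconnects 5 from 0 — these are bridges.
In total 7 edges are bridges.

7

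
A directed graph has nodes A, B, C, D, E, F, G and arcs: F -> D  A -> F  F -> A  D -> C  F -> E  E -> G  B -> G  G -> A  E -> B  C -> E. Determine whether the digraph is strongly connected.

From B we can reach every vertex (A, B, C, D, E, F, G), and every vertex can reach B (A, B, C, D, E, F, G). So the whole graph is one strongly connected component.

Yes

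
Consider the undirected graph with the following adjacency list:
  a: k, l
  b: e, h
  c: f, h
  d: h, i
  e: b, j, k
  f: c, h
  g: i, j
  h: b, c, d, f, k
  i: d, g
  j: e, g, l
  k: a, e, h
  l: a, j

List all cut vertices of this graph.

h

Removing h increases the component count from 1 to 2, so h is a cut vertex.
By contrast removing i leaves 1 component; it is not a cut vertex. No other vertex is a cut vertex either.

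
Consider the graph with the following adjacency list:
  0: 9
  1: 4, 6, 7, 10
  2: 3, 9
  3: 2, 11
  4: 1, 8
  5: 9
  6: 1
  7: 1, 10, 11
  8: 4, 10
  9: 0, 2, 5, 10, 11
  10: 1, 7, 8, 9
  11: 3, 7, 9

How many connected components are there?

1

Starting from 0 we can reach 0, 1, 2, 3, 4, 5, 6, 7, 8, 9, 10, 11. That is one component of size 12.
Total: 1 component.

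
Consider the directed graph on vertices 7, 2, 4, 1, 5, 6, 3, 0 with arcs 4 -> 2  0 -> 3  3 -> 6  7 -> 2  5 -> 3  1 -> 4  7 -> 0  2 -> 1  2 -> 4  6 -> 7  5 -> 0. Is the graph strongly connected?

No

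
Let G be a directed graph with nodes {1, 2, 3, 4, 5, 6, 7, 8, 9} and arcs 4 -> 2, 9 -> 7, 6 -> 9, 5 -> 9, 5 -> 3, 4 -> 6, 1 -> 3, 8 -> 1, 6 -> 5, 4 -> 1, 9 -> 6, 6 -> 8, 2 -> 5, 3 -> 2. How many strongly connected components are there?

{1, 2, 3, 5, 6, 8, 9} are all mutually reachable — one SCC of size 7.
{7} is an SCC by itself.
{4} is an SCC by itself.
That gives 3 strongly connected components.

3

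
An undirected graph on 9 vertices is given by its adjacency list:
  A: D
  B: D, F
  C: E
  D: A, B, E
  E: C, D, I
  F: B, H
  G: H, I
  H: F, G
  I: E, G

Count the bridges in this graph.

2

The edges on the cycle F-B-D-E-I-G-H-F are not bridges since each lies on that cycle.
But removing A-D disconnects A from D; removing E-C disconnects E from C — these are bridges.
That makes 2 bridges.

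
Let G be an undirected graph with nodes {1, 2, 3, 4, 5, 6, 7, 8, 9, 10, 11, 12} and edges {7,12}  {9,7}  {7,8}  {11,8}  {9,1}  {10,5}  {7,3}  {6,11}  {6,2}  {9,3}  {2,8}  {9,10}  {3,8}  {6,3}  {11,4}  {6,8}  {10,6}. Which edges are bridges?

The edges on the cycle 6-11-8-6 are not bridges since each lies on that cycle.
But removing 10-5 disconnects 10 from 5; removing 11-4 disconnects 11 from 4; removing 9-1 disconnects 9 from 1; removing 12-7 disconnects 12 from 7 — these are bridges.

1-9, 10-5, 11-4, 12-7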